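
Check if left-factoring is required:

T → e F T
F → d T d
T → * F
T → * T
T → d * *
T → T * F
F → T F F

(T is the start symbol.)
Yes, T has productions with common prefix '*'

Left-factoring is needed when two productions for the same non-terminal
share a common prefix on the right-hand side.

Productions for T:
  T → e F T
  T → * F
  T → * T
  T → d * *
  T → T * F
Productions for F:
  F → d T d
  F → T F F

Found common prefix '*' in productions for T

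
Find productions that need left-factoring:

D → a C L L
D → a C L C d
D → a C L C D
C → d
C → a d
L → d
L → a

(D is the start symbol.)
Left-factoring is needed when two productions for the same non-terminal
share a common prefix on the right-hand side.

Productions for D:
  D → a C L L
  D → a C L C d
  D → a C L C D
Productions for C:
  C → d
  C → a d
Productions for L:
  L → d
  L → a

Found common prefix 'a C L' in productions for D

Answer: Yes, D has productions with common prefix 'a C L'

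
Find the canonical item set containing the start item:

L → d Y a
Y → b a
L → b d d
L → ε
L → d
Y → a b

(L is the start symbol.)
First, augment the grammar with L' → L
I₀ = CLOSURE({ [L' → . L] }):
  [L' → . L] has the dot before L: add [L → . d Y a], [L → . b d d], [L → .], [L → . d]
No further items can be added.

I₀ = { [L → . b d d], [L → . d Y a], [L → . d], [L → .], [L' → . L] }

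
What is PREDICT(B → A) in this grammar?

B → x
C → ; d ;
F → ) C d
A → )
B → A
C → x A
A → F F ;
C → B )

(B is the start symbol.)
PREDICT(B → A) = (FIRST(RHS) \ {ε}) ∪ (FOLLOW(B) if ε ∈ FIRST(RHS), i.e. RHS ⇒* ε)
FIRST(A) = { ')' }
FIRST(A) = { ')' }
ε ∉ FIRST(A), so FOLLOW(B) is not added.
PREDICT(B → A) = { ')' }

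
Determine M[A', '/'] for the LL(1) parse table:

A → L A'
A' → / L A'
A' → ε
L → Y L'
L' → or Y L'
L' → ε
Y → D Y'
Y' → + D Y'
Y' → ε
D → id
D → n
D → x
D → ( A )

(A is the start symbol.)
To find M[A', '/'], we find productions for A' where '/' is in the predict set (PREDICT(N → α) = (FIRST(α) \ {ε}) ∪ (FOLLOW(N) if α ⇒* ε)).

Relevant sets:
  FOLLOW(A') = { $, ')' }

A' → / L A': PREDICT = { '/' }
  '/' is in predict set, so this production goes in M[A', '/']
A' → ε: PREDICT = { $, ')' }

M[A', '/'] = A' → / L A'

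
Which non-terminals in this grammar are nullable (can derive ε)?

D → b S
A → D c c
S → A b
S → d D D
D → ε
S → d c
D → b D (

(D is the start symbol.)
{ 'D' }

A non-terminal is nullable if it can derive ε (the empty string): either it has an ε-production, or it has a production whose right-hand side consists entirely of nullable non-terminals.

ε-productions: D → ε
So D is immediately nullable.
No further non-terminal can be added: every production for the remaining non-terminals contains a terminal or a non-nullable non-terminal.
Nullable = { 'D' }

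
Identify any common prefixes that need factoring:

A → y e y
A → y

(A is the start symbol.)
Yes, A has productions with common prefix 'y'

Left-factoring is needed when two productions for the same non-terminal
share a common prefix on the right-hand side.

Productions for A:
  A → y e y
  A → y

Found common prefix 'y' in productions for A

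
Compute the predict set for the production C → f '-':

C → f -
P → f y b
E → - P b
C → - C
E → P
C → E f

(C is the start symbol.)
{ 'f' }

PREDICT(C → f '-') = (FIRST(RHS) \ {ε}) ∪ (FOLLOW(C) if ε ∈ FIRST(RHS), i.e. RHS ⇒* ε)
FIRST(f '-') = { 'f' }
ε ∉ FIRST(f '-'), so FOLLOW(C) is not added.
PREDICT(C → f '-') = { 'f' }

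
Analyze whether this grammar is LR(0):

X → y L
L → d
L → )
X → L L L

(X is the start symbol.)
Augment with X' → X and build the canonical LR(0) collection (I0 = CLOSURE({[X' → . X]}), then GOTO on every symbol after a dot until no new states appear). It has 9 states:
  I0: { [L → . )], [L → . d], [X → . L L L], [X → . y L], [X' → . X] }  — shift
  I1: { [L → ) .] }  — reduce
  I2: { [L → . )], [L → . d], [X → L . L L] }  — shift
  I3: { [X' → X .] }  — accept
  I4: { [L → d .] }  — reduce
  I5: { [L → . )], [L → . d], [X → y . L] }  — shift
  I6: { [X → y L .] }  — reduce
  I7: { [L → . )], [L → . d], [X → L L . L] }  — shift
  I8: { [X → L L L .] }  — reduce

Every state is either a pure shift/goto state or contains exactly one complete item and nothing to shift — no conflicts. The grammar is LR(0).

Answer: Yes, the grammar is LR(0)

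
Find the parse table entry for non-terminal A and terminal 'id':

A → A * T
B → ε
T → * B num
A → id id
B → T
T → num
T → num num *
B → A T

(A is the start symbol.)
A → A * T, A → id id

To find M[A, 'id'], we find productions for A where 'id' is in the predict set (PREDICT(N → α) = (FIRST(α) \ {ε}) ∪ (FOLLOW(N) if α ⇒* ε)).

Relevant sets:
  FIRST(A) = { 'id' }

A → A * T: PREDICT = { 'id' }
  'id' is in predict set, so this production goes in M[A, 'id']
A → id id: PREDICT = { 'id' }
  'id' is in predict set, so this production goes in M[A, 'id']

M[A, 'id'] = A → A * T, A → id id  (a multiply-defined cell — the grammar is not LL(1))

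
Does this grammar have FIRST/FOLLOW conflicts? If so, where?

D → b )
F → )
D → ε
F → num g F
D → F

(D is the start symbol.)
No FIRST/FOLLOW conflicts.

A FIRST/FOLLOW conflict occurs when a non-terminal N has a nullable alternative N → β (β ⇒* ε) and another alternative N → α with FIRST(α) ∩ FOLLOW(N) ≠ ∅: on such a lookahead the parser cannot decide between expanding α and letting N vanish via β.

Nullable non-terminals: D.
FIRST sets used below: FIRST(F) = { ')', 'num' }

D: nullable alternative(s) D → ε; FOLLOW(D) = { $ }
  D → b ): FIRST \ {ε} = { 'b' } — disjoint from FOLLOW(D)
  D → ε: FIRST \ {ε} = { } — this is the only nullable alternative, skip
  D → F: FIRST \ {ε} = { ')', 'num' } — disjoint from FOLLOW(D)

F has no nullable alternative, so no FIRST/FOLLOW check is needed there.

No FIRST/FOLLOW conflicts found.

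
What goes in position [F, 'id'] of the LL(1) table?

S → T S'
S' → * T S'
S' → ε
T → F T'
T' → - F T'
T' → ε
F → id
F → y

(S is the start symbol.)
F → id

To find M[F, 'id'], we find productions for F where 'id' is in the predict set (PREDICT(N → α) = (FIRST(α) \ {ε}) ∪ (FOLLOW(N) if α ⇒* ε)).

F → id: PREDICT = { 'id' }
  'id' is in predict set, so this production goes in M[F, 'id']
F → y: PREDICT = { 'y' }

M[F, 'id'] = F → id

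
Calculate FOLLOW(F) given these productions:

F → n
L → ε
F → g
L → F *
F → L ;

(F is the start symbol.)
{ $, '*' }

To compute FOLLOW(F), find every occurrence of F on a right-hand side N → α F β: add FIRST(β) \ {ε}, and if β is empty or nullable also add FOLLOW(N). Iterate to a fixed point.

F is the start symbol, so $ ∈ FOLLOW(F).
In L → F *: F is followed by '*', add FIRST('*') \ {ε} = { '*' }

Taking the union: FOLLOW(F) = { $, '*' }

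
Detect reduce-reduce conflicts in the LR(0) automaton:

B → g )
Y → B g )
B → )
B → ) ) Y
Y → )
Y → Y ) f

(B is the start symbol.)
Yes — I6: [B → ) .] vs [Y → ) .]

A reduce-reduce conflict occurs when an LR(0) state has two complete items [A → α .] and [B → β .] — both call for a reduction, and with no lookahead the parser cannot choose between them.

Augment with B' → B and build the canonical LR(0) collection (I0 = CLOSURE({[B' → . B]}), then GOTO on every symbol after a dot until no new states appear). It has 13 states:
  I0: { [B → . ) ) Y], [B → . )], [B → . g )], [B' → . B] }  — shift
  I1: { [B → ) . ) Y], [B → ) .] }  — shift, reduce
  I2: { [B' → B .] }  — accept
  I3: { [B → g . )] }  — shift
  I4: { [B → g ) .] }  — reduce
  I5: { [B → ) ) . Y], [B → . ) ) Y], [B → . )], [B → . g )], [Y → . )], [Y → . B g )], [Y → . Y ) f] }  — shift
  I6: { [B → ) . ) Y], [B → ) .], [Y → ) .] }  — shift, 2 reduces
  I7: { [Y → B . g )] }  — shift
  I8: { [B → ) ) Y .], [Y → Y . ) f] }  — shift, reduce
  I9: { [Y → Y ) . f] }  — shift
  I10: { [Y → Y ) f .] }  — reduce
  I11: { [Y → B g . )] }  — shift
  I12: { [Y → B g ) .] }  — reduce

I6 contains complete items [B → ) .], [Y → ) .] — reduce-reduce conflict.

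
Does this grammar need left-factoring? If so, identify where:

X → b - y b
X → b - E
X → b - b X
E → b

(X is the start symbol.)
Left-factoring is needed when two productions for the same non-terminal
share a common prefix on the right-hand side.

Productions for X:
  X → b - y b
  X → b - E
  X → b - b X

Found common prefix 'b -' in productions for X

Answer: Yes, X has productions with common prefix 'b -'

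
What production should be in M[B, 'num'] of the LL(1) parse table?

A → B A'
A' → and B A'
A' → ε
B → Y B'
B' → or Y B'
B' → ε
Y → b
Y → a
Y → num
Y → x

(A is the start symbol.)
To find M[B, 'num'], we find productions for B where 'num' is in the predict set (PREDICT(N → α) = (FIRST(α) \ {ε}) ∪ (FOLLOW(N) if α ⇒* ε)).

Relevant sets:
  FIRST(Y) = { 'a', 'b', 'num', 'x' }

B → Y B': PREDICT = { 'a', 'b', 'num', 'x' }
  'num' is in predict set, so this production goes in M[B, 'num']

M[B, 'num'] = B → Y B'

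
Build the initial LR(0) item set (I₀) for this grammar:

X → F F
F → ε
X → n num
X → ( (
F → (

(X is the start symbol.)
{ [F → . (], [F → .], [X → . ( (], [X → . F F], [X → . n num], [X' → . X] }

First, augment the grammar with X' → X
I₀ = CLOSURE({ [X' → . X] }):
  [X' → . X] has the dot before X: add [X → . F F], [X → . n num], [X → . ( (]
  [X → . F F] has the dot before F: add [F → .], [F → . (]
No further items can be added.

I₀ = { [F → . (], [F → .], [X → . ( (], [X → . F F], [X → . n num], [X' → . X] }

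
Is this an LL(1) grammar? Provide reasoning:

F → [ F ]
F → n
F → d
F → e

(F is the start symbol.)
A grammar is LL(1) if for each non-terminal N with multiple productions, the predict sets of those productions are pairwise disjoint, where PREDICT(N → α) = (FIRST(α) \ {ε}) ∪ (FOLLOW(N) if α ⇒* ε).

For F:
  PREDICT(F → '[' F ']') = { '[' }
  PREDICT(F → n) = { 'n' }
  PREDICT(F → d) = { 'd' }
  PREDICT(F → e) = { 'e' }

All predict sets are disjoint. The grammar IS LL(1).

Answer: Yes, the grammar is LL(1).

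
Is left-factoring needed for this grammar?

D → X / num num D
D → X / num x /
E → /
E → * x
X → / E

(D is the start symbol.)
Yes, D has productions with common prefix 'X / num'

Left-factoring is needed when two productions for the same non-terminal
share a common prefix on the right-hand side.

Productions for D:
  D → X / num num D
  D → X / num x /
Productions for E:
  E → /
  E → * x

Found common prefix 'X / num' in productions for D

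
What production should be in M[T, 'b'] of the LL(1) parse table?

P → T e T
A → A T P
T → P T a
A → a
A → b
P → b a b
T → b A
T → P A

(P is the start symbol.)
T → P T a, T → b A, T → P A

To find M[T, 'b'], we find productions for T where 'b' is in the predict set (PREDICT(N → α) = (FIRST(α) \ {ε}) ∪ (FOLLOW(N) if α ⇒* ε)).

Relevant sets:
  FIRST(P) = { 'b' }

T → P T a: PREDICT = { 'b' }
  'b' is in predict set, so this production goes in M[T, 'b']
T → b A: PREDICT = { 'b' }
  'b' is in predict set, so this production goes in M[T, 'b']
T → P A: PREDICT = { 'b' }
  'b' is in predict set, so this production goes in M[T, 'b']

M[T, 'b'] = T → P T a, T → b A, T → P A  (a multiply-defined cell — the grammar is not LL(1))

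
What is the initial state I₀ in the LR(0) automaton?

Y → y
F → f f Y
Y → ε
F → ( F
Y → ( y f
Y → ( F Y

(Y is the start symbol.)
{ [Y → . ( F Y], [Y → . ( y f], [Y → . y], [Y → .], [Y' → . Y] }

First, augment the grammar with Y' → Y
I₀ = CLOSURE({ [Y' → . Y] }):
  [Y' → . Y] has the dot before Y: add [Y → . y], [Y → .], [Y → . ( y f], [Y → . ( F Y]
No further items can be added.

I₀ = { [Y → . ( F Y], [Y → . ( y f], [Y → . y], [Y → .], [Y' → . Y] }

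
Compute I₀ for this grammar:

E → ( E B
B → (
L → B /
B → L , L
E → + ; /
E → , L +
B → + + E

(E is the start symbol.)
{ [E → . ( E B], [E → . + ; /], [E → . , L +], [E' → . E] }

First, augment the grammar with E' → E
I₀ = CLOSURE({ [E' → . E] }):
  [E' → . E] has the dot before E: add [E → . ( E B], [E → . + ; /], [E → . , L +]
No further items can be added.

I₀ = { [E → . ( E B], [E → . + ; /], [E → . , L +], [E' → . E] }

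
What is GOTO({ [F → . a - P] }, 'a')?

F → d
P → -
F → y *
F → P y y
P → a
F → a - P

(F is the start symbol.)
GOTO(I, 'a') = CLOSURE({ [A → αX.β] : [A → α.Xβ] ∈ I, X = 'a' })

Items with dot before 'a', with the dot advanced:
  [F → . a - P] → [F → a . - P]
Closure adds nothing (no advanced item has the dot before a non-terminal).

GOTO = { [F → a . - P] }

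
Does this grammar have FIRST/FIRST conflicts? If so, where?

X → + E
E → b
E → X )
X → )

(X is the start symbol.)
A FIRST/FIRST conflict occurs when two productions N → α and N → β for the same non-terminal have FIRST(α) ∩ FIRST(β) ≠ ∅ (with ε ∈ FIRST of a nullable right-hand side, so two nullable alternatives also conflict).

FIRST sets of the non-terminals at (or reachable through a nullable prefix from) the front of some alternative:
  FIRST(X) = { ')', '+' }

Productions for X:
  X → + E: FIRST = { '+' }
  X → ): FIRST = { ')' }
Productions for E:
  E → b: FIRST = { 'b' }
  E → X ): FIRST = { ')', '+' }

All alternatives of each non-terminal have pairwise disjoint FIRST sets.

Answer: No FIRST/FIRST conflicts.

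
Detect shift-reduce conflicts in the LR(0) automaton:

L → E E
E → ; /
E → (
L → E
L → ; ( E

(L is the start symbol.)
A shift-reduce conflict occurs when an LR(0) state has both:
  - a complete (reduce) item [A → α .] (dot at the end), and
  - a shift item [B → β . c γ] (dot before a terminal).

Augment with L' → L and build the canonical LR(0) collection (I0 = CLOSURE({[L' → . L]}), then GOTO on every symbol after a dot until no new states appear). It has 10 states:
  I0: { [E → . (], [E → . ; /], [L → . ; ( E], [L → . E E], [L → . E], [L' → . L] }  — shift
  I1: { [E → ( .] }  — reduce
  I2: { [E → ; . /], [L → ; . ( E] }  — shift
  I3: { [E → . (], [E → . ; /], [L → E . E], [L → E .] }  — shift, reduce
  I4: { [L' → L .] }  — accept
  I5: { [E → ; . /] }  — shift
  I6: { [L → E E .] }  — reduce
  I7: { [E → ; / .] }  — reduce
  I8: { [E → . (], [E → . ; /], [L → ; ( . E] }  — shift
  I9: { [L → ; ( E .] }  — reduce

I3 contains reduce item [L → E .] and shift items [E → . (], [E → . ; /] — shift-reduce conflict.

Answer: Yes — I3: [L → E .] vs [E → . (]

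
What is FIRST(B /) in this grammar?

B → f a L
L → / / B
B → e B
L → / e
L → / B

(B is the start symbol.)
{ 'e', 'f' }

FIRST sets of the non-terminals involved (from the grammar, by fixed-point iteration):
  FIRST(B) = { 'e', 'f' }

To compute FIRST(B /), process the symbols left to right:
Symbol B is a non-terminal. Add FIRST(B) \ {ε} = { 'e', 'f' }
B is not nullable (ε ∉ FIRST(B)), so stop here.
FIRST(B /) = { 'e', 'f' }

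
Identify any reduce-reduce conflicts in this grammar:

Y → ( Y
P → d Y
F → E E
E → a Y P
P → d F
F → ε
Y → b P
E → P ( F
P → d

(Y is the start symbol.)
Augment with Y' → Y and build the canonical LR(0) collection (I0 = CLOSURE({[Y' → . Y]}), then GOTO on every symbol after a dot until no new states appear). It has 17 states:
  I0: { [Y → . ( Y], [Y → . b P], [Y' → . Y] }  — shift
  I1: { [Y → ( . Y], [Y → . ( Y], [Y → . b P] }  — shift
  I2: { [Y' → Y .] }  — accept
  I3: { [P → . d F], [P → . d Y], [P → . d], [Y → b . P] }  — shift
  I4: { [Y → b P .] }  — reduce
  I5: { [E → . P ( F], [E → . a Y P], [F → . E E], [F → .], [P → . d F], [P → . d Y], [P → . d], [P → d . F], [P → d . Y], [P → d .], [Y → . ( Y], [Y → . b P] }  — shift, 2 reduces
  I6: { [E → . P ( F], [E → . a Y P], [F → E . E], [P → . d F], [P → . d Y], [P → . d] }  — shift
  I7: { [P → d F .] }  — reduce
  I8: { [E → P . ( F] }  — shift
  I9: { [P → d Y .] }  — reduce
  I10: { [E → a . Y P], [Y → . ( Y], [Y → . b P] }  — shift
  I11: { [E → a Y . P], [P → . d F], [P → . d Y], [P → . d] }  — shift
  I12: { [E → a Y P .] }  — reduce
  I13: { [E → . P ( F], [E → . a Y P], [E → P ( . F], [F → . E E], [F → .], [P → . d F], [P → . d Y], [P → . d] }  — shift, reduce
  I14: { [E → P ( F .] }  — reduce
  I15: { [F → E E .] }  — reduce
  I16: { [Y → ( Y .] }  — reduce

I5 contains complete items [F → .], [P → d .] — reduce-reduce conflict.

Answer: Yes — I5: [F → .] vs [P → d .]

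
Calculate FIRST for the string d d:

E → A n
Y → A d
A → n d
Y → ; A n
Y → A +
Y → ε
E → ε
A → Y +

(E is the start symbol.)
{ 'd' }

To compute FIRST(d d), process the symbols left to right:
Symbol d is a terminal. Add 'd' and stop.
FIRST(d d) = { 'd' }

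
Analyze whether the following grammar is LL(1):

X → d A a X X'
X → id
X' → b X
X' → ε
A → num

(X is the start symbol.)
No. Predict set conflict for X': { 'b' }

A grammar is LL(1) if for each non-terminal N with multiple productions, the predict sets of those productions are pairwise disjoint, where PREDICT(N → α) = (FIRST(α) \ {ε}) ∪ (FOLLOW(N) if α ⇒* ε).

Relevant sets:
  FOLLOW(X') = { $, 'b' }

For X:
  PREDICT(X → d A a X X') = { 'd' }
  PREDICT(X → id) = { 'id' }
For X':
  PREDICT(X' → b X) = { 'b' }
  PREDICT(X' → ε) = { $, 'b' }
A has a single production, so nothing to check there.

Conflict found: Predict set conflict for X': { 'b' }
The grammar is NOT LL(1).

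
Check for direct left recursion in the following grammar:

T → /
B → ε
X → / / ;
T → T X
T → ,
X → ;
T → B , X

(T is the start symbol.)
Yes, T is left-recursive

T → /: starts with '/'
B → ε: starts with ε
X → / / ;: starts with '/'
T → T X: LEFT RECURSIVE (starts with T)
T → ,: starts with ','
X → ;: starts with ';'
T → B , X: starts with B

The grammar has direct left recursion on: T.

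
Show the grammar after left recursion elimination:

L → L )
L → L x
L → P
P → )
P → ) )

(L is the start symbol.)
L is directly left-recursive. The standard transformation for
  A → A α₁ | ... | A α_m | β₁ | ... | β_n
is
  A  → β₁ A' | ... | β_n A'
  A' → α₁ A' | ... | α_m A' | ε

L → P becomes L → P L'
L → L ) becomes L' → ) L'
L → L x becomes L' → x L'
Add L' → ε

Productions for other non-terminals are unchanged:
  P → )
  P → ) )

Resulting grammar:
L → P L'
L' → ) L'
L' → x L'
L' → ε
P → )
P → ) )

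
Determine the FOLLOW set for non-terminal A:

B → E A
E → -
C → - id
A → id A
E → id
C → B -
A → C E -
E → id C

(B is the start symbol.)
To compute FOLLOW(A), find every occurrence of A on a right-hand side N → α A β: add FIRST(β) \ {ε}, and if β is empty or nullable also add FOLLOW(N). Iterate to a fixed point.

In B → E A: A is at the end, add FOLLOW(B)
In A → id A: A is at the end; this adds FOLLOW(A) to itself — nothing new

The FOLLOW sets referred to above (computed the same way, to a fixed point):
  FOLLOW(B) = { $, '-' }

Taking the union: FOLLOW(A) = { $, '-' }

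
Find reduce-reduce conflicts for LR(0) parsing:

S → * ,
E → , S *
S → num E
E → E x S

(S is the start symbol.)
No reduce-reduce conflicts

A reduce-reduce conflict occurs when an LR(0) state has two complete items [A → α .] and [B → β .] — both call for a reduction, and with no lookahead the parser cannot choose between them.

Augment with S' → S and build the canonical LR(0) collection (I0 = CLOSURE({[S' → . S]}), then GOTO on every symbol after a dot until no new states appear). It has 11 states:
  I0: { [S → . * ,], [S → . num E], [S' → . S] }  — shift
  I1: { [S → * . ,] }  — shift
  I2: { [S' → S .] }  — accept
  I3: { [E → . , S *], [E → . E x S], [S → num . E] }  — shift
  I4: { [E → , . S *], [S → . * ,], [S → . num E] }  — shift
  I5: { [E → E . x S], [S → num E .] }  — shift, reduce
  I6: { [E → E x . S], [S → . * ,], [S → . num E] }  — shift
  I7: { [E → E x S .] }  — reduce
  I8: { [E → , S . *] }  — shift
  I9: { [E → , S * .] }  — reduce
  I10: { [S → * , .] }  — reduce

No state contains more than one complete item.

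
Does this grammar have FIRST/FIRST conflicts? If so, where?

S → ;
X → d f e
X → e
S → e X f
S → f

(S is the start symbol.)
No FIRST/FIRST conflicts.

A FIRST/FIRST conflict occurs when two productions N → α and N → β for the same non-terminal have FIRST(α) ∩ FIRST(β) ≠ ∅ (with ε ∈ FIRST of a nullable right-hand side, so two nullable alternatives also conflict).

Productions for S:
  S → ;: FIRST = { ';' }
  S → e X f: FIRST = { 'e' }
  S → f: FIRST = { 'f' }
Productions for X:
  X → d f e: FIRST = { 'd' }
  X → e: FIRST = { 'e' }

All alternatives of each non-terminal have pairwise disjoint FIRST sets.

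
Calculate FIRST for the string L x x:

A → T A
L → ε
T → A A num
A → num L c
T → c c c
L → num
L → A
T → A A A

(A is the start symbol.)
{ 'c', 'num', 'x' }

FIRST sets of the non-terminals involved (from the grammar, by fixed-point iteration):
  FIRST(L) = { 'c', 'num', ε }

To compute FIRST(L x x), process the symbols left to right:
Symbol L is a non-terminal. Add FIRST(L) \ {ε} = { 'c', 'num' }
L is nullable (ε ∈ FIRST(L)), continue to the next symbol.
Symbol x is a terminal. Add 'x' and stop.
FIRST(L x x) = { 'c', 'num', 'x' }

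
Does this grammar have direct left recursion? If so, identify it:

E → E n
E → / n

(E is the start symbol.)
Yes, E is left-recursive

Direct left recursion occurs when N → N α for some non-terminal N (the right-hand side begins with the left-hand side itself).

E → E n: LEFT RECURSIVE (starts with E)
E → / n: starts with '/'

The grammar has direct left recursion on: E.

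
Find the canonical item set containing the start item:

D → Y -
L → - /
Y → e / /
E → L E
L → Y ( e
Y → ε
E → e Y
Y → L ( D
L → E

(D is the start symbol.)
First, augment the grammar with D' → D
I₀ = CLOSURE({ [D' → . D] }):
  [D' → . D] has the dot before D: add [D → . Y -]
  [D → . Y -] has the dot before Y: add [Y → . e / /], [Y → .], [Y → . L ( D]
  [Y → . L ( D] has the dot before L: add [L → . - /], [L → . Y ( e], [L → . E]
  [L → . E] has the dot before E: add [E → . L E], [E → . e Y]
No further items can be added.

I₀ = { [D → . Y -], [D' → . D], [E → . L E], [E → . e Y], [L → . - /], [L → . E], [L → . Y ( e], [Y → . L ( D], [Y → . e / /], [Y → .] }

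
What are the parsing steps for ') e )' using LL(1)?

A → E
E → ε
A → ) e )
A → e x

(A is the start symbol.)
LL(1) parsing maintains a stack (initially the start symbol over $) and the input. At each step: if the stack top is a terminal, match it against the current input token; if it is a non-terminal N, replace it with the RHS of M[N, lookahead] (the unique production whose predict set contains the lookahead).

Stack is shown with the top on the left.

Stack    Input    Action
------------------------
A $      ) e ) $  output A → ) e )
) e ) $  ) e ) $  match ')'
e ) $    e ) $    match 'e'
) $      ) $      match ')'
$        $        accept

The string is accepted.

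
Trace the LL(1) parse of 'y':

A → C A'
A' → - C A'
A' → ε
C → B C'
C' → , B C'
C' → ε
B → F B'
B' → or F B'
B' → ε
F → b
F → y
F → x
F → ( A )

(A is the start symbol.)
LL(1) parsing maintains a stack (initially the start symbol over $) and the input. At each step: if the stack top is a terminal, match it against the current input token; if it is a non-terminal N, replace it with the RHS of M[N, lookahead] (the unique production whose predict set contains the lookahead).

Stack is shown with the top on the left.

Stack         Input  Action
---------------------------
A $           y $    output A → C A'
C A' $        y $    output C → B C'
B C' A' $     y $    output B → F B'
F B' C' A' $  y $    output F → y
y B' C' A' $  y $    match 'y'
B' C' A' $    $      output B' → ε
C' A' $       $      output C' → ε
A' $          $      output A' → ε
$             $      accept

The string is accepted.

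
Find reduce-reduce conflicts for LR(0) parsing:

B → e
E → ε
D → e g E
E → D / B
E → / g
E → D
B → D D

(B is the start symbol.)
Augment with B' → B and build the canonical LR(0) collection (I0 = CLOSURE({[B' → . B]}), then GOTO on every symbol after a dot until no new states appear). It has 13 states:
  I0: { [B → . D D], [B → . e], [B' → . B], [D → . e g E] }  — shift
  I1: { [B' → B .] }  — accept
  I2: { [B → D . D], [D → . e g E] }  — shift
  I3: { [B → e .], [D → e . g E] }  — shift, reduce
  I4: { [D → . e g E], [D → e g . E], [E → . / g], [E → . D / B], [E → . D], [E → .] }  — shift, reduce
  I5: { [E → / . g] }  — shift
  I6: { [E → D . / B], [E → D .] }  — shift, reduce
  I7: { [D → e g E .] }  — reduce
  I8: { [D → e . g E] }  — shift
  I9: { [B → . D D], [B → . e], [D → . e g E], [E → D / . B] }  — shift
  I10: { [E → D / B .] }  — reduce
  I11: { [E → / g .] }  — reduce
  I12: { [B → D D .] }  — reduce

No state contains more than one complete item.

Answer: No reduce-reduce conflicts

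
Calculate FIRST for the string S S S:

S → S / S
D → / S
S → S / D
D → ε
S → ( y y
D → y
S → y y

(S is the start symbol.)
{ '(', 'y' }

FIRST sets of the non-terminals involved (from the grammar, by fixed-point iteration):
  FIRST(S) = { '(', 'y' }

To compute FIRST(S S S), process the symbols left to right:
Symbol S is a non-terminal. Add FIRST(S) \ {ε} = { '(', 'y' }
S is not nullable (ε ∉ FIRST(S)), so stop here.
FIRST(S S S) = { '(', 'y' }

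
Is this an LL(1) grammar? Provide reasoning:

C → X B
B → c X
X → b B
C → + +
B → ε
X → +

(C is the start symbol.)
No. Predict set conflict for C: { '+' }

Relevant sets:
  FIRST(X) = { '+', 'b' }
  FOLLOW(B) = { $, 'c' }

For C:
  PREDICT(C → X B) = { '+', 'b' }
  PREDICT(C → '+' '+') = { '+' }
For B:
  PREDICT(B → c X) = { 'c' }
  PREDICT(B → ε) = { $, 'c' }
For X:
  PREDICT(X → b B) = { 'b' }
  PREDICT(X → '+') = { '+' }

Conflict found: Predict set conflict for C: { '+' }
The grammar is NOT LL(1).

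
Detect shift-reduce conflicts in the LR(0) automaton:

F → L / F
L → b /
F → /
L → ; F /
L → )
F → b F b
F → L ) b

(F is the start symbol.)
A shift-reduce conflict occurs when an LR(0) state has both:
  - a complete (reduce) item [A → α .] (dot at the end), and
  - a shift item [B → β . c γ] (dot before a terminal).

Augment with F' → F and build the canonical LR(0) collection (I0 = CLOSURE({[F' → . F]}), then GOTO on every symbol after a dot until no new states appear). It has 16 states:
  I0: { [F → . /], [F → . L ) b], [F → . L / F], [F → . b F b], [F' → . F], [L → . )], [L → . ; F /], [L → . b /] }  — shift
  I1: { [L → ) .] }  — reduce
  I2: { [F → / .] }  — reduce
  I3: { [F → . /], [F → . L ) b], [F → . L / F], [F → . b F b], [L → . )], [L → . ; F /], [L → . b /], [L → ; . F /] }  — shift
  I4: { [F' → F .] }  — accept
  I5: { [F → L . ) b], [F → L . / F] }  — shift
  I6: { [F → . /], [F → . L ) b], [F → . L / F], [F → . b F b], [F → b . F b], [L → . )], [L → . ; F /], [L → . b /], [L → b . /] }  — shift
  I7: { [F → / .], [L → b / .] }  — 2 reduces
  I8: { [F → b F . b] }  — shift
  I9: { [F → b F b .] }  — reduce
  I10: { [F → L ) . b] }  — shift
  I11: { [F → . /], [F → . L ) b], [F → . L / F], [F → . b F b], [F → L / . F], [L → . )], [L → . ; F /], [L → . b /] }  — shift
  I12: { [F → L / F .] }  — reduce
  I13: { [F → L ) b .] }  — reduce
  I14: { [L → ; F . /] }  — shift
  I15: { [L → ; F / .] }  — reduce

No state contains both a complete item and a shift item.

Answer: No shift-reduce conflicts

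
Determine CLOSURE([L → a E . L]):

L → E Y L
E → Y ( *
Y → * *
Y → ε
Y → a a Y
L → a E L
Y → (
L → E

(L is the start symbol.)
{ [E → . Y ( *], [L → . E Y L], [L → . E], [L → . a E L], [L → a E . L], [Y → . (], [Y → . * *], [Y → . a a Y], [Y → .] }

To compute CLOSURE, for each item [A → α.Bβ] where B is a non-terminal, add [B → .γ] for all productions B → γ; repeat for the newly added items until nothing changes.

Start with: [L → a E . L]
  [L → a E . L] has the dot before L: add [L → . E Y L], [L → . a E L], [L → . E]
  [L → . E Y L] has the dot before E: add [E → . Y ( *]
  [E → . Y ( *] has the dot before Y: add [Y → . * *], [Y → .], [Y → . a a Y], [Y → . (]
No further items can be added.

CLOSURE = { [E → . Y ( *], [L → . E Y L], [L → . E], [L → . a E L], [L → a E . L], [Y → . (], [Y → . * *], [Y → . a a Y], [Y → .] }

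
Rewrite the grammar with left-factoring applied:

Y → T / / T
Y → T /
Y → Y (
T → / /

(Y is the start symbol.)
Left-factoring transforms A → αβ₁ | αβ₂ into A → αA' and A' → β₁ | β₂
(α is the longest common prefix among the alternatives). Repeat until
no nonterminal has two alternatives with a common prefix.

Round 1: Y has alternatives sharing prefix 'T /'. Introduce Y': Y → T / Y'
  Add: Y' → / T
  Add: Y' → ε

No remaining common prefixes — done.

Resulting grammar:
Y → T / Y'
Y' → / T
Y' → ε
Y → Y (
T → / /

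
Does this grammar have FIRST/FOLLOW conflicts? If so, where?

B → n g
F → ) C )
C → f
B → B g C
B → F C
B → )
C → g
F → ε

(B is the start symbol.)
No FIRST/FOLLOW conflicts.

A FIRST/FOLLOW conflict occurs when a non-terminal N has a nullable alternative N → β (β ⇒* ε) and another alternative N → α with FIRST(α) ∩ FOLLOW(N) ≠ ∅: on such a lookahead the parser cannot decide between expanding α and letting N vanish via β.

Nullable non-terminals: F.

F: nullable alternative(s) F → ε; FOLLOW(F) = { 'f', 'g' }
  F → ) C ): FIRST \ {ε} = { ')' } — disjoint from FOLLOW(F)
  F → ε: FIRST \ {ε} = { } — this is the only nullable alternative, skip

B, C have no nullable alternative, so no FIRST/FOLLOW check is needed there.

No FIRST/FOLLOW conflicts found.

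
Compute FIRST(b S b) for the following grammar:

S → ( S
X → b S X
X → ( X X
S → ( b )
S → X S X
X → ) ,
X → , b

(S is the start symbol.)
To compute FIRST(b S b), process the symbols left to right:
Symbol b is a terminal. Add 'b' and stop.
FIRST(b S b) = { 'b' }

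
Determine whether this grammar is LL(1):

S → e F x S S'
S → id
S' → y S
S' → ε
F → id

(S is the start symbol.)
No. Predict set conflict for S': { 'y' }

A grammar is LL(1) if for each non-terminal N with multiple productions, the predict sets of those productions are pairwise disjoint, where PREDICT(N → α) = (FIRST(α) \ {ε}) ∪ (FOLLOW(N) if α ⇒* ε).

Relevant sets:
  FOLLOW(S') = { $, 'y' }

For S:
  PREDICT(S → e F x S S') = { 'e' }
  PREDICT(S → id) = { 'id' }
For S':
  PREDICT(S' → y S) = { 'y' }
  PREDICT(S' → ε) = { $, 'y' }
F has a single production, so nothing to check there.

Conflict found: Predict set conflict for S': { 'y' }
The grammar is NOT LL(1).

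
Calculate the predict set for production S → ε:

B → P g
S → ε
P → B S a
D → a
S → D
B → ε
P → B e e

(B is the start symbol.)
{ 'a' }

PREDICT(S → ε) = (FIRST(RHS) \ {ε}) ∪ (FOLLOW(S) if ε ∈ FIRST(RHS), i.e. RHS ⇒* ε)
The right-hand side is ε (FIRST(ε) = { ε }), so the predict set is FOLLOW(S) = { 'a' }
PREDICT(S → ε) = { 'a' }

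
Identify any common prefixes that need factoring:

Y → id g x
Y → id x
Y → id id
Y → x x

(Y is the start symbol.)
Yes, Y has productions with common prefix 'id'

Left-factoring is needed when two productions for the same non-terminal
share a common prefix on the right-hand side.

Productions for Y:
  Y → id g x
  Y → id x
  Y → id id
  Y → x x

Found common prefix 'id' in productions for Y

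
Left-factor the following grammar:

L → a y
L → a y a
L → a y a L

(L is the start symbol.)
Left-factoring transforms A → αβ₁ | αβ₂ into A → αA' and A' → β₁ | β₂
(α is the longest common prefix among the alternatives). Repeat until
no nonterminal has two alternatives with a common prefix.

Round 1: L has alternatives sharing prefix 'a y'. Introduce L': L → a y L'
  Add: L' → ε
  Add: L' → a
  Add: L' → a L

Round 2: L' has alternatives sharing prefix 'a'. Introduce L'': L' → a L''
  Add: L'' → ε
  Add: L'' → L

No remaining common prefixes — done.

Resulting grammar:
L → a y L'
L' → ε
L' → a L''
L'' → ε
L'' → L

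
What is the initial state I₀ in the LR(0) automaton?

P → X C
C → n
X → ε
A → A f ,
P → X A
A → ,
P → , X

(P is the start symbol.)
First, augment the grammar with P' → P
I₀ = CLOSURE({ [P' → . P] }):
  [P' → . P] has the dot before P: add [P → . X C], [P → . X A], [P → . , X]
  [P → . X C] has the dot before X: add [X → .]
No further items can be added.

I₀ = { [P → . , X], [P → . X A], [P → . X C], [P' → . P], [X → .] }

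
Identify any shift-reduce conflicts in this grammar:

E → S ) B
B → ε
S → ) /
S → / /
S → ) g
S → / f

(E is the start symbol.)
A shift-reduce conflict occurs when an LR(0) state has both:
  - a complete (reduce) item [A → α .] (dot at the end), and
  - a shift item [B → β . c γ] (dot before a terminal).

Augment with E' → E and build the canonical LR(0) collection (I0 = CLOSURE({[E' → . E]}), then GOTO on every symbol after a dot until no new states appear). It has 11 states:
  I0: { [E → . S ) B], [E' → . E], [S → . ) /], [S → . ) g], [S → . / /], [S → . / f] }  — shift
  I1: { [S → ) . /], [S → ) . g] }  — shift
  I2: { [S → / . /], [S → / . f] }  — shift
  I3: { [E' → E .] }  — accept
  I4: { [E → S . ) B] }  — shift
  I5: { [B → .], [E → S ) . B] }  — reduce
  I6: { [E → S ) B .] }  — reduce
  I7: { [S → / / .] }  — reduce
  I8: { [S → / f .] }  — reduce
  I9: { [S → ) / .] }  — reduce
  I10: { [S → ) g .] }  — reduce

No state contains both a complete item and a shift item.

Answer: No shift-reduce conflicts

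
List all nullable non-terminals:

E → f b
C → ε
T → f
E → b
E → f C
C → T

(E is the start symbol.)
{ 'C' }

A non-terminal is nullable if it can derive ε (the empty string): either it has an ε-production, or it has a production whose right-hand side consists entirely of nullable non-terminals.

ε-productions: C → ε
So C is immediately nullable.
No further non-terminal can be added: every production for the remaining non-terminals contains a terminal or a non-nullable non-terminal.
Nullable = { 'C' }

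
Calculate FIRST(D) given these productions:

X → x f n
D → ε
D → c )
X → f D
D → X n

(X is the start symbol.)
FIRST sets of the other non-terminals involved (by the same procedure, iterated to a fixed point):
  FIRST(X) = { 'f', 'x' }

From D → ε:
  - ε-production, so ε ∈ FIRST(D)
From D → c ):
  - c is a terminal: add 'c' and stop
From D → X n:
  - X is a non-terminal: add FIRST(X) \ {ε} = { 'f', 'x' }
    X is not nullable, so stop

Collecting: FIRST(D) = { 'c', 'f', 'x', ε }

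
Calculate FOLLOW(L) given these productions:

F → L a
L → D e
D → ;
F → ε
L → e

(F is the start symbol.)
{ 'a' }

To compute FOLLOW(L), find every occurrence of L on a right-hand side N → α L β: add FIRST(β) \ {ε}, and if β is empty or nullable also add FOLLOW(N). Iterate to a fixed point.

In F → L a: L is followed by a, add FIRST(a) \ {ε} = { 'a' }

Taking the union: FOLLOW(L) = { 'a' }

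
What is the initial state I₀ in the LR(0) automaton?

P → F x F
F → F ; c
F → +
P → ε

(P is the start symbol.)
{ [F → . +], [F → . F ; c], [P → . F x F], [P → .], [P' → . P] }

First, augment the grammar with P' → P
I₀ = CLOSURE({ [P' → . P] }):
  [P' → . P] has the dot before P: add [P → . F x F], [P → .]
  [P → . F x F] has the dot before F: add [F → . F ; c], [F → . +]
No further items can be added.

I₀ = { [F → . +], [F → . F ; c], [P → . F x F], [P → .], [P' → . P] }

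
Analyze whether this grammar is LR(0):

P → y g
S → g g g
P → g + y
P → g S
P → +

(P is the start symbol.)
Yes, the grammar is LR(0)

Augment with P' → P and build the canonical LR(0) collection (I0 = CLOSURE({[P' → . P]}), then GOTO on every symbol after a dot until no new states appear). It has 12 states:
  I0: { [P → . +], [P → . g + y], [P → . g S], [P → . y g], [P' → . P] }  — shift
  I1: { [P → + .] }  — reduce
  I2: { [P' → P .] }  — accept
  I3: { [P → g . + y], [P → g . S], [S → . g g g] }  — shift
  I4: { [P → y . g] }  — shift
  I5: { [P → y g .] }  — reduce
  I6: { [P → g + . y] }  — shift
  I7: { [P → g S .] }  — reduce
  I8: { [S → g . g g] }  — shift
  I9: { [S → g g . g] }  — shift
  I10: { [S → g g g .] }  — reduce
  I11: { [P → g + y .] }  — reduce

Every state is either a pure shift/goto state or contains exactly one complete item and nothing to shift — no conflicts. The grammar is LR(0).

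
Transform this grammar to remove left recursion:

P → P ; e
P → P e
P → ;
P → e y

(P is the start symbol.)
P → ; P'
P → e y P'
P' → ; e P'
P' → e P'
P' → ε

P is directly left-recursive. The standard transformation for
  A → A α₁ | ... | A α_m | β₁ | ... | β_n
is
  A  → β₁ A' | ... | β_n A'
  A' → α₁ A' | ... | α_m A' | ε

P → ; becomes P → ; P'
P → e y becomes P → e y P'
P → P ; e becomes P' → ; e P'
P → P e becomes P' → e P'
Add P' → ε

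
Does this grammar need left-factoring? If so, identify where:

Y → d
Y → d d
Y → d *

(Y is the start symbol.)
Left-factoring is needed when two productions for the same non-terminal
share a common prefix on the right-hand side.

Productions for Y:
  Y → d
  Y → d d
  Y → d *

Found common prefix 'd' in productions for Y

Answer: Yes, Y has productions with common prefix 'd'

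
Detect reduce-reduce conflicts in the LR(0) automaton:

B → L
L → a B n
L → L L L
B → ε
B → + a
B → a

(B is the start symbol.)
Yes — I4: [B → .] vs [B → a .]

A reduce-reduce conflict occurs when an LR(0) state has two complete items [A → α .] and [B → β .] — both call for a reduction, and with no lookahead the parser cannot choose between them.

Augment with B' → B and build the canonical LR(0) collection (I0 = CLOSURE({[B' → . B]}), then GOTO on every symbol after a dot until no new states appear). It has 11 states:
  I0: { [B → . + a], [B → . L], [B → . a], [B → .], [B' → . B], [L → . L L L], [L → . a B n] }  — shift, reduce
  I1: { [B → + . a] }  — shift
  I2: { [B' → B .] }  — accept
  I3: { [B → L .], [L → . L L L], [L → . a B n], [L → L . L L] }  — shift, reduce
  I4: { [B → . + a], [B → . L], [B → . a], [B → .], [B → a .], [L → . L L L], [L → . a B n], [L → a . B n] }  — shift, 2 reduces
  I5: { [L → a B . n] }  — shift
  I6: { [L → a B n .] }  — reduce
  I7: { [L → . L L L], [L → . a B n], [L → L . L L], [L → L L . L] }  — shift
  I8: { [B → . + a], [B → . L], [B → . a], [B → .], [L → . L L L], [L → . a B n], [L → a . B n] }  — shift, reduce
  I9: { [L → . L L L], [L → . a B n], [L → L . L L], [L → L L . L], [L → L L L .] }  — shift, reduce
  I10: { [B → + a .] }  — reduce

I4 contains complete items [B → .], [B → a .] — reduce-reduce conflict.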